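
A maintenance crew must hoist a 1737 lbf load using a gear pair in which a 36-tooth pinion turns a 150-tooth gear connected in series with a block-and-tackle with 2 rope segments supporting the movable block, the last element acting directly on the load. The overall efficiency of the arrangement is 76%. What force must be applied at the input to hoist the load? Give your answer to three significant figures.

274 lbf

Gear pair MA = 150/36 = 4.1667.
Block-and-tackle MA = number of supporting rope parts = 2.
Combined ideal MA = 4.1667 × 2 = 8.3333.
Actual MA = 8.3333 × 0.76 = 6.3333.
Effort = load / actual MA = 1737 / 6.3333 = 274.26 lbf.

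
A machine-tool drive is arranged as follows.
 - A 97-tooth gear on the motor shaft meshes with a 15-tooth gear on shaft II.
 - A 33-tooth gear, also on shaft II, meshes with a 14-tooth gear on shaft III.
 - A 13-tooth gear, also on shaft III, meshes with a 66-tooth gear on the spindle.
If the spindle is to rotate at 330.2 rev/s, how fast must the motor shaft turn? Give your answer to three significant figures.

Overall ratio R = 0.15464 × 0.42424 × 5.0769 = 0.33307.
Required input speed = output speed × R = 330.2 × 0.33307 = 109.98 rev/s.

110 rev/s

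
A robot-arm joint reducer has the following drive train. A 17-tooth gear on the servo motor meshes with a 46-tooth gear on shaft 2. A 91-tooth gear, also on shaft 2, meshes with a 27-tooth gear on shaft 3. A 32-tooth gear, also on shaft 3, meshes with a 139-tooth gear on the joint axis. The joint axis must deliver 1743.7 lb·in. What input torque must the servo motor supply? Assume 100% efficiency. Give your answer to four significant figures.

Overall ratio R = 2.7059 × 0.2967 × 4.3438 = 3.4874.
Input torque = output torque / R = 1743.7 / 3.4874 = 500.01 lb·in.

500.0 lb·in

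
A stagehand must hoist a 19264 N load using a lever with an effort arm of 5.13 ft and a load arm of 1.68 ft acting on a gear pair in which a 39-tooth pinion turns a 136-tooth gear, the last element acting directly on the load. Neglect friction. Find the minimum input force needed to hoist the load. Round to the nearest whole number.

Lever MA = effort arm / load arm = 5.13/1.68 = 3.0536.
Gear pair MA = 136/39 = 3.4872.
Combined ideal MA = 3.0536 × 3.4872 = 10.648.
Effort = load / MA = 19264 / 10.648 = 1809.1 N.

1809 N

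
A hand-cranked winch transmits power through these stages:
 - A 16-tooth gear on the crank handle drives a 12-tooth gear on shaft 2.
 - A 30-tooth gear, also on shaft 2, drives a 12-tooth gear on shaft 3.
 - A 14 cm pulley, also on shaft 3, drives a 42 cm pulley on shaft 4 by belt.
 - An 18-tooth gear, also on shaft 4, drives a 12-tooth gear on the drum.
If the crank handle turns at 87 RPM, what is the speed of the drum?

145 RPM

Gear mesh: ratio = 12/16 = 0.75, so shaft 2 turns at 87 / 0.75 = 116 RPM.
Gear mesh: ratio = 12/30 = 0.4, so shaft 3 turns at 116 / 0.4 = 290 RPM.
Belt: ratio = 42/14 = 3, so shaft 4 turns at 290 / 3 = 96.667 RPM.
Gear mesh: ratio = 12/18 = 0.66667, so the drum turns at 96.667 / 0.66667 = 145 RPM.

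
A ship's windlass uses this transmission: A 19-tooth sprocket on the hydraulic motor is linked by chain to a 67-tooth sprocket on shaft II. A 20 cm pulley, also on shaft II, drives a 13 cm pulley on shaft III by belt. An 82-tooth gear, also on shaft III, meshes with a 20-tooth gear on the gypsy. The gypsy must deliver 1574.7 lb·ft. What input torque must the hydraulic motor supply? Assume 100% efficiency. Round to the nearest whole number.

2817 lb·ft

Overall ratio R = 3.5263 × 0.65 × 0.2439 = 0.55905.
Input torque = output torque / R = 1574.7 / 0.55905 = 2816.7 lb·ft.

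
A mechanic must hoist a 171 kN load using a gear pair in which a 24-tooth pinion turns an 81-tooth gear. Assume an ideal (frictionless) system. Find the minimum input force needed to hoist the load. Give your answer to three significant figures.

50.7 kN

Gear pair MA = 81/24 = 3.375.
Effort = load / MA = 171 / 3.375 = 50.667 kN.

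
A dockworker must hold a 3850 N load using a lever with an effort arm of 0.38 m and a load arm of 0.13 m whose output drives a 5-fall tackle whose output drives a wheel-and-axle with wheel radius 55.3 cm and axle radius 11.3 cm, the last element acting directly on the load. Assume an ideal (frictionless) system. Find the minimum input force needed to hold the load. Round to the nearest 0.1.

Lever MA = effort arm / load arm = 0.38/0.13 = 2.9231.
Block-and-tackle MA = number of supporting rope parts = 5.
Wheel-and-axle MA = R/r = 55.3/11.3 = 4.8938.
Combined ideal MA = 2.9231 × 5 × 4.8938 = 71.525.
Effort = load / MA = 3850 / 71.525 = 53.827 N.

53.8 N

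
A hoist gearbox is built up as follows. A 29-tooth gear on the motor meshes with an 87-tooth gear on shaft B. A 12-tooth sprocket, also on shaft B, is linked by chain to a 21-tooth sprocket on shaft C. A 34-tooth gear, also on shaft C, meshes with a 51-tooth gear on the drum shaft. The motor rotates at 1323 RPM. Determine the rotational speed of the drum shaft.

168 RPM

gear mesh 87/29 = 3 → 1323/3 = 441 RPM
chain 21/12 = 1.75 → 441/1.75 = 252 RPM
gear mesh 51/34 = 1.5 → 252/1.5 = 168 RPM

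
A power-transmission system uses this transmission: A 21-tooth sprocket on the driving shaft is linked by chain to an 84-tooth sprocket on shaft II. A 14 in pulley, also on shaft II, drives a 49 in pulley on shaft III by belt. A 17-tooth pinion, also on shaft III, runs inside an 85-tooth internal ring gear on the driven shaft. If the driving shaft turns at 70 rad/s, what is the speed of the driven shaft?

1 rad/s

Chain: ratio = 84/21 = 4, so shaft II turns at 70 / 4 = 17.5 rad/s.
Belt: ratio = 49/14 = 3.5, so shaft III turns at 17.5 / 3.5 = 5 rad/s.
Internal gear: ratio = 85/17 = 5, so the driven shaft turns at 5 / 5 = 1 rad/s.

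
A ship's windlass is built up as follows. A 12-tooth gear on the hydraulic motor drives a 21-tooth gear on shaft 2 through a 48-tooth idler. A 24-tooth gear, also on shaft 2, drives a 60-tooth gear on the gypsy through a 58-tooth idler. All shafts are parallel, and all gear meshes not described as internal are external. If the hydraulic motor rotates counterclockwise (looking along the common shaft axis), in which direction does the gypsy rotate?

the hydraulic motor → shaft 2: driver → idler → driven is 2 external meshes, 2 reversals → CCW.
shaft 2 → the gypsy: driver → idler → driven is 2 external meshes, 2 reversals → CCW.
4 reversals in total — an even number — so the gypsy turns the same way as the hydraulic motor.

counterclockwise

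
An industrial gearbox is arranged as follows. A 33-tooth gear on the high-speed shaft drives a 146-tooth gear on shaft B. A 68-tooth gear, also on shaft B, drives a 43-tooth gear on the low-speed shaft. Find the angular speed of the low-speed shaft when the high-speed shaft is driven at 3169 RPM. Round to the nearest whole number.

gear mesh 146/33 = 4.4242 → 3169/4.4242 = 716.28 RPM
gear mesh 43/68 = 0.63235 → 716.28/0.63235 = 1132.7 RPM

1133 RPM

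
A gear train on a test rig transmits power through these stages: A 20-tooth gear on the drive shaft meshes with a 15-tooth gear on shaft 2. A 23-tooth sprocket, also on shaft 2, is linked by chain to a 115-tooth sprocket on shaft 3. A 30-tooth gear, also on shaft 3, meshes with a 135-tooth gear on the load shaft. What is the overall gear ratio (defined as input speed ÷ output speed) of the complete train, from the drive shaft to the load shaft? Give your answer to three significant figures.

16.9

Each stage contributes driven/driver: gear mesh 15/20 = 0.75, chain 115/23 = 5, gear mesh 135/30 = 4.5.
Overall: 0.75 × 5 × 4.5 = 16.875.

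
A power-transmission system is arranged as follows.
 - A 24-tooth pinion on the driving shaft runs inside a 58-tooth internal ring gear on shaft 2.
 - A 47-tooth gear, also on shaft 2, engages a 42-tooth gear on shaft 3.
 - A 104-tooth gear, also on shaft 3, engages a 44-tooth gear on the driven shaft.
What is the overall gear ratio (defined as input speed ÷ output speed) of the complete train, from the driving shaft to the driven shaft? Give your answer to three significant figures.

Each stage contributes driven/driver: internal gear 58/24 = 2.4167, gear mesh 42/47 = 0.89362, gear mesh 44/104 = 0.42308.
Overall: 2.4167 × 0.89362 × 0.42308 = 0.91367.

0.914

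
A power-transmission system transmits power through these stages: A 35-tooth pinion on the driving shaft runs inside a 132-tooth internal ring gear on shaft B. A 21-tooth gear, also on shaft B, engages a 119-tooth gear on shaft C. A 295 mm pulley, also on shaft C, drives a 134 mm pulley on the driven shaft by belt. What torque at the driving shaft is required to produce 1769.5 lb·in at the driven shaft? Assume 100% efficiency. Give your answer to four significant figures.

Overall ratio R = 3.7714 × 5.6667 × 0.45424 = 9.7077.
Input torque = output torque / R = 1769.5 / 9.7077 = 182.28 lb·in.

182.3 lb·in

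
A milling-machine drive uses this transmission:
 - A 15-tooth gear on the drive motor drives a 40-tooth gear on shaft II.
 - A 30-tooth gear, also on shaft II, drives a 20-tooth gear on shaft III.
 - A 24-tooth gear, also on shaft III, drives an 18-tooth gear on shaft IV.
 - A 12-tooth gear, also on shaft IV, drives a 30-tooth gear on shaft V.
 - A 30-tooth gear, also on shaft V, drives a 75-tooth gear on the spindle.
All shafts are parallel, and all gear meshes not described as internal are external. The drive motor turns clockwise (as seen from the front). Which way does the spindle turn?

the drive motor → shaft II: external mesh, 1 reversal → CCW.
shaft II → shaft III: external mesh, 1 reversal → CW.
shaft III → shaft IV: external mesh, 1 reversal → CCW.
shaft IV → shaft V: external mesh, 1 reversal → CW.
shaft V → the spindle: external mesh, 1 reversal → CCW.
5 reversals in total — an odd number — so the spindle turns opposite to the drive motor.

anticlockwise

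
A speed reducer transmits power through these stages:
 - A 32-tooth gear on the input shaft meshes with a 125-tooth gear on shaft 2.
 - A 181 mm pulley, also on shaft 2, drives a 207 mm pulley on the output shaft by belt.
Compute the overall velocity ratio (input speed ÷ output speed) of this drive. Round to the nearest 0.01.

Each stage contributes driven/driver: gear mesh 125/32 = 3.9062, belt 207/181 = 1.1436.
Overall: 3.9062 × 1.1436 = 4.4674.

4.47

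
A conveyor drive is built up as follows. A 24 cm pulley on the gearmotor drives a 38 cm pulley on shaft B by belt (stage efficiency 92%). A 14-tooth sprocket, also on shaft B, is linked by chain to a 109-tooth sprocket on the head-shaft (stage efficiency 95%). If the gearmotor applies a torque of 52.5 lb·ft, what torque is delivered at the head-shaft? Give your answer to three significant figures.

belt 38/24 = 1.5833 → τ = 52.5·1.5833·0.92 = 76.475 lb·ft
chain 109/14 = 7.7857 → τ = 76.475·7.7857·0.95 = 565.64 lb·ft

566 lb·ft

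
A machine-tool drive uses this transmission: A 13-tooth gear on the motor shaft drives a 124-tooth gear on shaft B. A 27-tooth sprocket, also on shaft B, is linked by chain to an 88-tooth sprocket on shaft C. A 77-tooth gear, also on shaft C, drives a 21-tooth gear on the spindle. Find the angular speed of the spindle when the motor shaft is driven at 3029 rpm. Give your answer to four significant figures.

gear mesh 124/13 = 9.5385 → 3029/9.5385 = 317.56 rpm
chain 88/27 = 3.2593 → 317.56/3.2593 = 97.432 rpm
gear mesh 21/77 = 0.27273 → 97.432/0.27273 = 357.25 rpm

357.3 rpm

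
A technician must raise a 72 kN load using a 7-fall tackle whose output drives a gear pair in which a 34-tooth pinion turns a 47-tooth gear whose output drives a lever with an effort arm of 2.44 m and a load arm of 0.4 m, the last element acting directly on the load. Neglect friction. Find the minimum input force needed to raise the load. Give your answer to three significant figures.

1.22 kN

Block-and-tackle MA = number of supporting rope parts = 7.
Gear pair MA = 47/34 = 1.3824.
Lever MA = effort arm / load arm = 2.44/0.4 = 6.1.
Combined ideal MA = 7 × 1.3824 × 6.1 = 59.026.
Effort = load / MA = 72 / 59.026 = 1.2198 kN.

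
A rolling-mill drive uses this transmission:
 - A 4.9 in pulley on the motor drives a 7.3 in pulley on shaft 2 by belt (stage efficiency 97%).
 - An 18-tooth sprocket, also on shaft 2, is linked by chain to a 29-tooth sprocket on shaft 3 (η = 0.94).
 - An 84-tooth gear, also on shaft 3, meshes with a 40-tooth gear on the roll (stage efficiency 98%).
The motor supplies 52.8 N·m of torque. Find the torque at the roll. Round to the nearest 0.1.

Belt: ratio = 7.3/4.9 = 1.4898; torque at shaft 2 = 52.8 × 1.4898 × 0.97 = 76.301 N·m.
Chain: ratio = 29/18 = 1.6111; torque at shaft 3 = 76.301 × 1.6111 × 0.94 = 115.55 N·m.
Gear mesh: ratio = 40/84 = 0.47619; torque at the roll = 115.55 × 0.47619 × 0.98 = 53.925 N·m.

53.9 N·m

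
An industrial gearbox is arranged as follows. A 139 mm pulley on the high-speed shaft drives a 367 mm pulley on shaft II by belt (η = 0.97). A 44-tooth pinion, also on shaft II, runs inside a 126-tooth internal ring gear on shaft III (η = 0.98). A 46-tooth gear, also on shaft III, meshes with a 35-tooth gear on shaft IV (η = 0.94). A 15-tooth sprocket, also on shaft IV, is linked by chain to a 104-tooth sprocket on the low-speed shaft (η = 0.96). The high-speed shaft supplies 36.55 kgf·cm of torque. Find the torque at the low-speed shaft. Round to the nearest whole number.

After the belt (367/139): 36.55 × 2.6403 × 0.97 = 93.607 kgf·cm
After the internal gear (126/44): 93.607 × 2.8636 × 0.98 = 262.7 kgf·cm
After the gear mesh (35/46): 262.7 × 0.76087 × 0.94 = 187.89 kgf·cm
After the chain (104/15): 187.89 × 6.9333 × 0.96 = 1250.6 kgf·cm

1251 kgf·cm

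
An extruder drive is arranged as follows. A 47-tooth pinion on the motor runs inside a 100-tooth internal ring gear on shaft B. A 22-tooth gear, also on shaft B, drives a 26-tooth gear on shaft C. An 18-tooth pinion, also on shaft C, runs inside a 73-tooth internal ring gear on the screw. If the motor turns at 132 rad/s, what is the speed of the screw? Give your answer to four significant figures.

12.94 rad/s

Internal gear: ratio = 100/47 = 2.1277, so shaft B turns at 132 / 2.1277 = 62.04 rad/s.
Gear mesh: ratio = 26/22 = 1.1818, so shaft C turns at 62.04 / 1.1818 = 52.495 rad/s.
Internal gear: ratio = 73/18 = 4.0556, so the screw turns at 52.495 / 4.0556 = 12.944 rad/s.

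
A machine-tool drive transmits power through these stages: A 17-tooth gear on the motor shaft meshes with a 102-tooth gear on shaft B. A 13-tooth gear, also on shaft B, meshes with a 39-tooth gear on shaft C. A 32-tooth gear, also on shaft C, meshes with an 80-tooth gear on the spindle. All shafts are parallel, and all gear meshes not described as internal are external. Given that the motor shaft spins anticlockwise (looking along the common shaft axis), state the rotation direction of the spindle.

the motor shaft → shaft B: external mesh, 1 reversal → CW.
shaft B → shaft C: external mesh, 1 reversal → CCW.
shaft C → the spindle: external mesh, 1 reversal → CW.
3 reversals in total — an odd number — so the spindle turns opposite to the motor shaft.

clockwise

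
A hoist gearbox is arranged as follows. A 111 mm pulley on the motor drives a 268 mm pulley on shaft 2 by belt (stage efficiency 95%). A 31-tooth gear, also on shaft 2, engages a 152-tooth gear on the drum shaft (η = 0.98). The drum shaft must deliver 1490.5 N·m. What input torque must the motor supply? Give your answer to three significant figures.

135 N·m

Overall ratio R = 2.4144 × 4.9032 = 11.838; overall efficiency η = 0.95 × 0.98 = 0.9310.
Input torque = output torque / (R × η) = 1490.5 / (11.838 × 0.9310) = 135.23 N·m.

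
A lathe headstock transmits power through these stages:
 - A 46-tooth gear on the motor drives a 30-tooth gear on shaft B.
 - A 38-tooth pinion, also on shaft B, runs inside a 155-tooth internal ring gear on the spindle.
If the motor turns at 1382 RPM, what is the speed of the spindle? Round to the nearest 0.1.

519.5 RPM

Gear mesh: ratio = 30/46 = 0.65217, so shaft B turns at 1382 / 0.65217 = 2119.1 RPM.
Internal gear: ratio = 155/38 = 4.0789, so the spindle turns at 2119.1 / 4.0789 = 519.51 RPM.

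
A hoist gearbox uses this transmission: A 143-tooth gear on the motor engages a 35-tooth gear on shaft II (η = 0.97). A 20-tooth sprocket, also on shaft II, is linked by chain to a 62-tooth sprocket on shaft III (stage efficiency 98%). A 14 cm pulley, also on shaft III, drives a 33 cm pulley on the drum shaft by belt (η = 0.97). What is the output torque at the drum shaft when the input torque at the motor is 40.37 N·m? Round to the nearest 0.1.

66.6 N·m

Gear mesh: ratio = 35/143 = 0.24476; torque at shaft II = 40.37 × 0.24476 × 0.97 = 9.5843 N·m.
Chain: ratio = 62/20 = 3.1; torque at shaft III = 9.5843 × 3.1 × 0.98 = 29.117 N·m.
Belt: ratio = 33/14 = 2.3571; torque at the drum shaft = 29.117 × 2.3571 × 0.97 = 66.574 N·m.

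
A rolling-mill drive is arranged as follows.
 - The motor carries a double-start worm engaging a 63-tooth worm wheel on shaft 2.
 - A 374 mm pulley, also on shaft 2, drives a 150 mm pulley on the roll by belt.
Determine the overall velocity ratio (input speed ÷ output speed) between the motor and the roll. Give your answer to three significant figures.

Each stage contributes driven/driver: worm 63/2 = 31.5, belt 150/374 = 0.40107.
Overall: 31.5 × 0.40107 = 12.634.

12.6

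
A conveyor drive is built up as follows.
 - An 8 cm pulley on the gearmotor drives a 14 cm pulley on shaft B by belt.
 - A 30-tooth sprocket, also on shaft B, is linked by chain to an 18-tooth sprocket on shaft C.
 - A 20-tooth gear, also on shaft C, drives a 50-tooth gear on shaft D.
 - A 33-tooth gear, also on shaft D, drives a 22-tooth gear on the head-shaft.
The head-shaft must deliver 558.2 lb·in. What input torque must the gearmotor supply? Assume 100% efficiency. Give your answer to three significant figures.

319 lb·in

Overall ratio R = 1.75 × 0.6 × 2.5 × 0.66667 = 1.75.
Input torque = output torque / R = 558.2 / 1.75 = 318.97 lb·in.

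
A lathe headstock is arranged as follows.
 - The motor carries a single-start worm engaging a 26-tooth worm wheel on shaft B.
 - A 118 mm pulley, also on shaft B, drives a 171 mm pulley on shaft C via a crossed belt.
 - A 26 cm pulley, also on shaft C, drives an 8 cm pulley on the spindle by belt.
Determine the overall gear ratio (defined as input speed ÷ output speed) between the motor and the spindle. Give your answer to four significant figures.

Each stage contributes driven/driver: worm 26/1 = 26, belt 171/118 = 1.4492, belt 8/26 = 0.30769.
Overall: 26 × 1.4492 × 0.30769 = 11.593.

11.59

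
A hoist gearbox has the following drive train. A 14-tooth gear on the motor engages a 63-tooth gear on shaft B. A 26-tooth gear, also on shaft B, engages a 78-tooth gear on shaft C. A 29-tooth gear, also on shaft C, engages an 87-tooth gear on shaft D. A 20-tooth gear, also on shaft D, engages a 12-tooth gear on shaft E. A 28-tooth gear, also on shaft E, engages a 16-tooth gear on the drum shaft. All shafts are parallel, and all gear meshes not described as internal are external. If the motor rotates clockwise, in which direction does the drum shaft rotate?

counterclockwise

the motor → shaft B: external mesh, 1 reversal → CCW.
shaft B → shaft C: external mesh, 1 reversal → CW.
shaft C → shaft D: external mesh, 1 reversal → CCW.
shaft D → shaft E: external mesh, 1 reversal → CW.
shaft E → the drum shaft: external mesh, 1 reversal → CCW.
5 reversals in total — an odd number — so the drum shaft turns opposite to the motor.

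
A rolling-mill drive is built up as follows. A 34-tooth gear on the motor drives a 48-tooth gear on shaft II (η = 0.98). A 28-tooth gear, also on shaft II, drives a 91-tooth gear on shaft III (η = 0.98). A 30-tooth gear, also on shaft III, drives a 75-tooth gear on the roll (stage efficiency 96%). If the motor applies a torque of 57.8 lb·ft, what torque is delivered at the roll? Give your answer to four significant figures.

611.3 lb·ft

Gear mesh: ratio = 48/34 = 1.4118; torque at shaft II = 57.8 × 1.4118 × 0.98 = 79.968 lb·ft.
Gear mesh: ratio = 91/28 = 3.25; torque at shaft III = 79.968 × 3.25 × 0.98 = 254.7 lb·ft.
Gear mesh: ratio = 75/30 = 2.5; torque at the roll = 254.7 × 2.5 × 0.96 = 611.28 lb·ft.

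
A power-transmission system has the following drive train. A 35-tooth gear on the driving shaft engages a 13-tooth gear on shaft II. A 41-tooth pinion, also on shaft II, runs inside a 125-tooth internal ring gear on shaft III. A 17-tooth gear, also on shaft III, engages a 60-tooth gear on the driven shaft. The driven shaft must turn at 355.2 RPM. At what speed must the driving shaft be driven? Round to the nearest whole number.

1420 RPM

Overall ratio R = 0.37143 × 3.0488 × 3.5294 = 3.9967.
Required input speed = output speed × R = 355.2 × 3.9967 = 1419.6 RPM.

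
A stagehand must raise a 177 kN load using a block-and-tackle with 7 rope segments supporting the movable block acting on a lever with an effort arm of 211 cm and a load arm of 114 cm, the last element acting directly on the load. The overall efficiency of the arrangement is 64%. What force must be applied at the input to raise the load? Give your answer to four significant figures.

21.35 kN

Block-and-tackle MA = number of supporting rope parts = 7.
Lever MA = effort arm / load arm = 211/114 = 1.8509.
Combined ideal MA = 7 × 1.8509 = 12.956.
Actual MA = 12.956 × 0.64 = 8.2919.
Effort = load / actual MA = 177 / 8.2919 = 21.346 kN.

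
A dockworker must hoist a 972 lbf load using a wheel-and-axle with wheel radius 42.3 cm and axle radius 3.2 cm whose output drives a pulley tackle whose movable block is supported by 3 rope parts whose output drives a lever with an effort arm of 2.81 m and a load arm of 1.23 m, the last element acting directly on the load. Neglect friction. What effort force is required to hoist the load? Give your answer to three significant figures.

Wheel-and-axle MA = R/r = 42.3/3.2 = 13.219.
Block-and-tackle MA = number of supporting rope parts = 3.
Lever MA = effort arm / load arm = 2.81/1.23 = 2.2846.
Combined ideal MA = 13.219 × 3 × 2.2846 = 90.597.
Effort = load / MA = 972 / 90.597 = 10.729 lbf.

10.7 lbf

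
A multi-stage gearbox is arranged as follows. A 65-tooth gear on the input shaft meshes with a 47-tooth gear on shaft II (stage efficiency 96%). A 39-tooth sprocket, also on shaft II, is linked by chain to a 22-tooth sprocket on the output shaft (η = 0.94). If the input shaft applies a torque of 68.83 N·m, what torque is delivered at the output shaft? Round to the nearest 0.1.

25.3 N·m

gear mesh 47/65 = 0.72308 → τ = 68.83·0.72308·0.96 = 47.779 N·m
chain 22/39 = 0.5641 → τ = 47.779·0.5641·0.94 = 25.335 N·m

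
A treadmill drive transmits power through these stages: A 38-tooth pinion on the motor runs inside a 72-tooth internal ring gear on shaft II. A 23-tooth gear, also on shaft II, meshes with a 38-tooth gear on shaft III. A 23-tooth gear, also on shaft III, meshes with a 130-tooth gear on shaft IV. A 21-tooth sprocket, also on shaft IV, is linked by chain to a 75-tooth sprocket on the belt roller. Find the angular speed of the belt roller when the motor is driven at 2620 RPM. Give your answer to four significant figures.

internal gear 72/38 = 1.8947 → 2620/1.8947 = 1382.8 RPM
gear mesh 38/23 = 1.6522 → 1382.8/1.6522 = 836.94 RPM
gear mesh 130/23 = 5.6522 → 836.94/5.6522 = 148.07 RPM
chain 75/21 = 3.5714 → 148.07/3.5714 = 41.461 RPM

41.46 RPM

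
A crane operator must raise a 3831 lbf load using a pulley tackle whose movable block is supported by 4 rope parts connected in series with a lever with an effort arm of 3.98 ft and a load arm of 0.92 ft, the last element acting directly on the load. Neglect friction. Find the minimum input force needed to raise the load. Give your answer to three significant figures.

221 lbf

Block-and-tackle MA = number of supporting rope parts = 4.
Lever MA = effort arm / load arm = 3.98/0.92 = 4.3261.
Combined ideal MA = 4 × 4.3261 = 17.304.
Effort = load / MA = 3831 / 17.304 = 221.39 lbf.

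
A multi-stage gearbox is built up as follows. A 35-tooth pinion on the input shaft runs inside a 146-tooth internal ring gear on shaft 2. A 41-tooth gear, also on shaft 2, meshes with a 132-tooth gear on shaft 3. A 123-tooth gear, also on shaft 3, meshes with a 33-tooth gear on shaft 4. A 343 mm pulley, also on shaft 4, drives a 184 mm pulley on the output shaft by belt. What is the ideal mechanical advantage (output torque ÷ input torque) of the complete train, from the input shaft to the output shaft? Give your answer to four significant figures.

1.933

Each stage contributes driven/driver: internal gear 146/35 = 4.1714, gear mesh 132/41 = 3.2195, gear mesh 33/123 = 0.26829, belt 184/343 = 0.53644.
Overall: 4.1714 × 3.2195 × 0.26829 × 0.53644 = 1.9329.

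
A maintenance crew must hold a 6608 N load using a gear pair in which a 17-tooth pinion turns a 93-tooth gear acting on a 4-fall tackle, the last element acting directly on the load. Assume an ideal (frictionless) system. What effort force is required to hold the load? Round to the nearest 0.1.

302.0 N

Gear pair MA = 93/17 = 5.4706.
Block-and-tackle MA = number of supporting rope parts = 4.
Combined ideal MA = 5.4706 × 4 = 21.882.
Effort = load / MA = 6608 / 21.882 = 301.98 N.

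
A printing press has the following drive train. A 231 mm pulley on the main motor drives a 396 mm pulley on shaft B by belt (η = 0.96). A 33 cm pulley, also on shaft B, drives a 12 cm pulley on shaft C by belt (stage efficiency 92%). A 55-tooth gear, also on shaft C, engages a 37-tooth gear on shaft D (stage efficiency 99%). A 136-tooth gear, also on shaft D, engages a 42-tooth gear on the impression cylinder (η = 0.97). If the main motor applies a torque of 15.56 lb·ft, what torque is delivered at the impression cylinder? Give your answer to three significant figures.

Belt: ratio = 396/231 = 1.7143; torque at shaft B = 15.56 × 1.7143 × 0.96 = 25.607 lb·ft.
Belt: ratio = 12/33 = 0.36364; torque at shaft C = 25.607 × 0.36364 × 0.92 = 8.5668 lb·ft.
Gear mesh: ratio = 37/55 = 0.67273; torque at shaft D = 8.5668 × 0.67273 × 0.99 = 5.7055 lb·ft.
Gear mesh: ratio = 42/136 = 0.30882; torque at the impression cylinder = 5.7055 × 0.30882 × 0.97 = 1.7091 lb·ft.

1.71 lb·ft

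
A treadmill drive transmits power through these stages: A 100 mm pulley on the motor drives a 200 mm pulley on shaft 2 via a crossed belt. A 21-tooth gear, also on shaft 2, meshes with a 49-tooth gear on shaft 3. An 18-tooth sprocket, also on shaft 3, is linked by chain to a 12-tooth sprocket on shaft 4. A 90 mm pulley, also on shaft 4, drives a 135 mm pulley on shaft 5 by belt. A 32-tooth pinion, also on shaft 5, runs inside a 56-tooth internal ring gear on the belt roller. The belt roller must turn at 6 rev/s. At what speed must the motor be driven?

49 rev/s

Overall ratio R = 2 × 2.3333 × 0.66667 × 1.5 × 1.75 = 8.1667.
Required input speed = output speed × R = 6 × 8.1667 = 49 rev/s.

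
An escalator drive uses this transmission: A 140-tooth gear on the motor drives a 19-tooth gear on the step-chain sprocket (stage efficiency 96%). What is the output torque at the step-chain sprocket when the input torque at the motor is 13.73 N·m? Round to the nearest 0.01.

Gear mesh: ratio = 19/140 = 0.13571; torque at the step-chain sprocket = 13.73 × 0.13571 × 0.96 = 1.7888 N·m.

1.79 N·m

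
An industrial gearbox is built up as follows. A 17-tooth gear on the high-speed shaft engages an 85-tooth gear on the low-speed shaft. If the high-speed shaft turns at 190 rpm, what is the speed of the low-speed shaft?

38 rpm

the high-speed shaft → the low-speed shaft (gear mesh, 85/17): 190 ÷ 5 = 38 rpm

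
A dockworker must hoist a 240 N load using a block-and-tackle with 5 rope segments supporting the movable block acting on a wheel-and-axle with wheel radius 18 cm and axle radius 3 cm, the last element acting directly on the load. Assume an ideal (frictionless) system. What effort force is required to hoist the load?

Block-and-tackle MA = number of supporting rope parts = 5.
Wheel-and-axle MA = R/r = 18/3 = 6.
Combined ideal MA = 5 × 6 = 30.
Effort = load / MA = 240 / 30 = 8 N.

8 N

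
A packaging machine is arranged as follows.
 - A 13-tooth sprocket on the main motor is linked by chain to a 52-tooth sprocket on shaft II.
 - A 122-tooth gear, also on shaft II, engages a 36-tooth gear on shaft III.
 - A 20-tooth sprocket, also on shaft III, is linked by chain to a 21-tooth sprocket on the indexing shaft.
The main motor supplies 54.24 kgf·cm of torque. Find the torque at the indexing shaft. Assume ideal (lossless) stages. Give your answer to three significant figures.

chain 52/13 = 4 → τ = 54.24·4 = 216.96 kgf·cm
gear mesh 36/122 = 0.29508 → τ = 216.96·0.29508 = 64.021 kgf·cm
chain 21/20 = 1.05 → τ = 64.021·1.05 = 67.222 kgf·cm

67.2 kgf·cm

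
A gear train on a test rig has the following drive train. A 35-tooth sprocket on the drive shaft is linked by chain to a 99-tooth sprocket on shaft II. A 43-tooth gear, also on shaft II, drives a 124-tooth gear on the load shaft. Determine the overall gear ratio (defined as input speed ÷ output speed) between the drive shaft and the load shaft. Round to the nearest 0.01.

Each stage contributes driven/driver: chain 99/35 = 2.8286, gear mesh 124/43 = 2.8837.
Overall: 2.8286 × 2.8837 = 8.1568.

8.16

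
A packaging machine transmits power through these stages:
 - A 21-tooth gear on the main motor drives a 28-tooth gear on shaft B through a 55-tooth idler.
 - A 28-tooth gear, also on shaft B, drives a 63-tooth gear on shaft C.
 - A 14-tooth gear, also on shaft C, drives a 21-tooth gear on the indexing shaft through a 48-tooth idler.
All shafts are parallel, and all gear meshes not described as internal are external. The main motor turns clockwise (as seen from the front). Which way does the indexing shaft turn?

counterclockwise

the main motor → shaft B: driver → idler → driven is 2 external meshes, 2 reversals → CW.
shaft B → shaft C: external mesh, 1 reversal → CCW.
shaft C → the indexing shaft: driver → idler → driven is 2 external meshes, 2 reversals → CCW.
5 reversals in total — an odd number — so the indexing shaft turns opposite to the main motor.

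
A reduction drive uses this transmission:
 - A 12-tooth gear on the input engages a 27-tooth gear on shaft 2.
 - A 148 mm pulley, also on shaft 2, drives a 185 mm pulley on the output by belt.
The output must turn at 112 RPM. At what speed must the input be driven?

315 RPM

Overall ratio R = 2.25 × 1.25 = 2.8125.
Required input speed = output speed × R = 112 × 2.8125 = 315 RPM.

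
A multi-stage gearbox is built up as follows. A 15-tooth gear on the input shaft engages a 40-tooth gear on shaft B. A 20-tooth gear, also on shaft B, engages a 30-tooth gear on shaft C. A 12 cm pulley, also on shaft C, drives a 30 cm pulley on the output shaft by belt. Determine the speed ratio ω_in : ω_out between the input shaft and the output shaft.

Each stage contributes driven/driver: gear mesh 40/15 = 2.6667, gear mesh 30/20 = 1.5, belt 30/12 = 2.5.
Overall: 2.6667 × 1.5 × 2.5 = 10.

10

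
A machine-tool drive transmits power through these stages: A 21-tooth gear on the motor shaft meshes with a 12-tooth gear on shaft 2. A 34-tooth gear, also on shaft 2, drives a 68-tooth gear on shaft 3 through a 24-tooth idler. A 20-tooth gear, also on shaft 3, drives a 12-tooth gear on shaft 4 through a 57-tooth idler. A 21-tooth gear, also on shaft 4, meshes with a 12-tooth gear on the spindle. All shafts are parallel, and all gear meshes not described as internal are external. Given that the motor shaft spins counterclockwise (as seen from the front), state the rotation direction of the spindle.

the motor shaft → shaft 2: external mesh, 1 reversal → CW.
shaft 2 → shaft 3: driver → idler → driven is 2 external meshes, 2 reversals → CW.
shaft 3 → shaft 4: driver → idler → driven is 2 external meshes, 2 reversals → CW.
shaft 4 → the spindle: external mesh, 1 reversal → CCW.
6 reversals in total — an even number — so the spindle turns the same way as the motor shaft.

counterclockwise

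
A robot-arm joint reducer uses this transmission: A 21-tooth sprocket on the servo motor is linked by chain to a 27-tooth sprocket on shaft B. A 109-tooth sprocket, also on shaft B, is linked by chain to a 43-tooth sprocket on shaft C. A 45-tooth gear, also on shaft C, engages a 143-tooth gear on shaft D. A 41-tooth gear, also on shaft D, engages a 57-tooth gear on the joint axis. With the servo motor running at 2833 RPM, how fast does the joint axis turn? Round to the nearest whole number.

1264 RPM

the servo motor → shaft B (chain, 27/21): 2833 ÷ 1.2857 = 2203.4 RPM
shaft B → shaft C (chain, 43/109): 2203.4 ÷ 0.3945 = 5585.5 RPM
shaft C → shaft D (gear mesh, 143/45): 5585.5 ÷ 3.1778 = 1757.7 RPM
shaft D → the joint axis (gear mesh, 57/41): 1757.7 ÷ 1.3902 = 1264.3 RPM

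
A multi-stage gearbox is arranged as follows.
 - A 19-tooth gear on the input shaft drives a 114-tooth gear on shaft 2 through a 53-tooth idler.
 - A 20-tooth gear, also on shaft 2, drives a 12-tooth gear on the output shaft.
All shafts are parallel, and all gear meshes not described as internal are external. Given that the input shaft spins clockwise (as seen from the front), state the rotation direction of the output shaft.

counterclockwise

the input shaft → shaft 2: driver → idler → driven is 2 external meshes, 2 reversals → CW.
shaft 2 → the output shaft: external mesh, 1 reversal → CCW.
3 reversals in total — an odd number — so the output shaft turns opposite to the input shaft.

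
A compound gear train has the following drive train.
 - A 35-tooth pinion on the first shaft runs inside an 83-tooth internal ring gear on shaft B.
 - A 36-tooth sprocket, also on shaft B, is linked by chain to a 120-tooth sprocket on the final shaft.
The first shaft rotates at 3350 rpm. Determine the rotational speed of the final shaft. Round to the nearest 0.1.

423.8 rpm

internal gear 83/35 = 2.3714 → 3350/2.3714 = 1412.7 rpm
chain 120/36 = 3.3333 → 1412.7/3.3333 = 423.8 rpm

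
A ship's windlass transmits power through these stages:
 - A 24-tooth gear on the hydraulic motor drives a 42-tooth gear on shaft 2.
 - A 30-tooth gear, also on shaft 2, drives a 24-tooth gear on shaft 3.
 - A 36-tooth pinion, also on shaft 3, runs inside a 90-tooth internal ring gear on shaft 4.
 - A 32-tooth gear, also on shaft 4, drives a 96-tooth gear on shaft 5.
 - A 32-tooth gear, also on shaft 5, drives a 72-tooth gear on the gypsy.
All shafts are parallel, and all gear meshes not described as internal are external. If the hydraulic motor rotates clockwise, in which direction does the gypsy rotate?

clockwise

the hydraulic motor → shaft 2: external mesh, 1 reversal → CCW.
shaft 2 → shaft 3: external mesh, 1 reversal → CW.
shaft 3 → shaft 4: internal mesh, same direction → CW.
shaft 4 → shaft 5: external mesh, 1 reversal → CCW.
shaft 5 → the gypsy: external mesh, 1 reversal → CW.
4 reversals in total — an even number — so the gypsy turns the same way as the hydraulic motor.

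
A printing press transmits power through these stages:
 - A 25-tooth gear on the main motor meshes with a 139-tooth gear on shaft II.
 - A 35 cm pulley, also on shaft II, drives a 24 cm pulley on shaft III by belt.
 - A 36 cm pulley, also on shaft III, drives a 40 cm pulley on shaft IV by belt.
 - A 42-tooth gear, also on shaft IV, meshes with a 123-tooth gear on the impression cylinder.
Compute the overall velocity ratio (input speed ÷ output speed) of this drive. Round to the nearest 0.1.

Each stage contributes driven/driver: gear mesh 139/25 = 5.56, belt 24/35 = 0.68571, belt 40/36 = 1.1111, gear mesh 123/42 = 2.9286.
Overall: 5.56 × 0.68571 × 1.1111 × 2.9286 = 12.406.

12.4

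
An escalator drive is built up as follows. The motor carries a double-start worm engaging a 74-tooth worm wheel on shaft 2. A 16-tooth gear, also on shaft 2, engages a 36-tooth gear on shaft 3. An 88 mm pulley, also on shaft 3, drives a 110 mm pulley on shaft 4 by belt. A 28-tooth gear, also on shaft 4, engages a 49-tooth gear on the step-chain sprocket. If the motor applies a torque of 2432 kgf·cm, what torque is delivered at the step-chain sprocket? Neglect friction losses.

worm 74/2 = 37 → τ = 2432·37 = 89984 kgf·cm
gear mesh 36/16 = 2.25 → τ = 89984·2.25 = 202464 kgf·cm
belt 110/88 = 1.25 → τ = 202464·1.25 = 253080 kgf·cm
gear mesh 49/28 = 1.75 → τ = 253080·1.75 = 442890 kgf·cm

442890 kgf·cm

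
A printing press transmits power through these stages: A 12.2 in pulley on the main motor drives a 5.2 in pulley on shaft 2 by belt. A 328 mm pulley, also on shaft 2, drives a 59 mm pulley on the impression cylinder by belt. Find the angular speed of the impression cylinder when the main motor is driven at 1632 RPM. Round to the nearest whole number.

belt 5.2/12.2 = 0.42623 → 1632/0.42623 = 3828.9 RPM
belt 59/328 = 0.17988 → 3828.9/0.17988 = 21286 RPM

21286 RPM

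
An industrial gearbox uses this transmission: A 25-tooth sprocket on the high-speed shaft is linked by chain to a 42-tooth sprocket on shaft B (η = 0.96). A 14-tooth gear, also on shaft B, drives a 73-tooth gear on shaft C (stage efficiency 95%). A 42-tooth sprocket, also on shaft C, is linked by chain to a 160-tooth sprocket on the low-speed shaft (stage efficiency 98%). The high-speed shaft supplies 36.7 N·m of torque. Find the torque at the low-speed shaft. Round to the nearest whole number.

Chain: ratio = 42/25 = 1.68; torque at shaft B = 36.7 × 1.68 × 0.96 = 59.19 N·m.
Gear mesh: ratio = 73/14 = 5.2143; torque at shaft C = 59.19 × 5.2143 × 0.95 = 293.2 N·m.
Chain: ratio = 160/42 = 3.8095; torque at the low-speed shaft = 293.2 × 3.8095 × 0.98 = 1094.6 N·m.

1095 N·m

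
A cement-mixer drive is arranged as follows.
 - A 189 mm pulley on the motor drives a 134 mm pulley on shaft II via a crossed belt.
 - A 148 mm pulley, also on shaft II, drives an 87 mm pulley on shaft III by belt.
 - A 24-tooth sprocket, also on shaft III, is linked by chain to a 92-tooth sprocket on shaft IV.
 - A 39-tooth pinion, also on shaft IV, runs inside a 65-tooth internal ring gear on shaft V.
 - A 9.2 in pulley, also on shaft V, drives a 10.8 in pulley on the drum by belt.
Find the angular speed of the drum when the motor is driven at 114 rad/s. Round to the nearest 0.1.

36.5 rad/s

the motor → shaft II (belt, 134/189): 114 ÷ 0.70899 = 160.79 rad/s
shaft II → shaft III (belt, 87/148): 160.79 ÷ 0.58784 = 273.53 rad/s
shaft III → shaft IV (chain, 92/24): 273.53 ÷ 3.8333 = 71.356 rad/s
shaft IV → shaft V (internal gear, 65/39): 71.356 ÷ 1.6667 = 42.813 rad/s
shaft V → the drum (belt, 10.8/9.2): 42.813 ÷ 1.1739 = 36.471 rad/s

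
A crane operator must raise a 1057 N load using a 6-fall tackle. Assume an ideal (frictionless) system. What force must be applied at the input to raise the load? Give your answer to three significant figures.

176 N

Block-and-tackle MA = number of supporting rope parts = 6.
Effort = load / MA = 1057 / 6 = 176.17 N.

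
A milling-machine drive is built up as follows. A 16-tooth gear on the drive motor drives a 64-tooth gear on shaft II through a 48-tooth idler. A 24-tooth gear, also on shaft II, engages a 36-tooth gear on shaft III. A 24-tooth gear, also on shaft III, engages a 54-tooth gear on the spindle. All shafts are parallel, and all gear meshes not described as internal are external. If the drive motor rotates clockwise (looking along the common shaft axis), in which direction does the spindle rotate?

the drive motor → shaft II: driver → idler → driven is 2 external meshes, 2 reversals → CW.
shaft II → shaft III: external mesh, 1 reversal → CCW.
shaft III → the spindle: external mesh, 1 reversal → CW.
4 reversals in total — an even number — so the spindle turns the same way as the drive motor.

clockwise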